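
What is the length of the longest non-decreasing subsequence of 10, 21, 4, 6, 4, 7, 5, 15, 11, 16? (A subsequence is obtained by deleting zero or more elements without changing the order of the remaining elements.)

5

One longest non-decreasing subsequence is 4, 6, 7, 15, 16 (positions 3,4,6,8,10), of length 5; no longer one exists.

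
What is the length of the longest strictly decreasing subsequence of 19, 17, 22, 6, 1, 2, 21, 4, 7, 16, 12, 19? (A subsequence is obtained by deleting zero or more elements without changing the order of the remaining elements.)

Scanning left to right, the best length ending at each element is: 19→1, 17→2, 22→1, 6→3, 1→4, 2→4, 21→2, 4→4, 7→3, 16→3, 12→4, 19→3.
So the longest decreasing subsequence has length 4, e.g. 19, 17, 6, 1.

4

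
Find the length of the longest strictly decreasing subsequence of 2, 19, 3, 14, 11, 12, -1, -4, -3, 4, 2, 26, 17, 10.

5

Scanning left to right, the best length ending at each element is: 2→1, 19→1, 3→2, 14→2, 11→3, 12→3, -1→4, -4→5, -3→5, 4→4, 2→5, 26→1, 17→2, 10→4.
So the longest decreasing subsequence has length 5, e.g. 19, 14, 11, -1, -4.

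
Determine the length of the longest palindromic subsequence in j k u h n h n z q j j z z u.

Using dp[i][j] = 2 + dp[i+1][j−1] if the ends match, else max(dp[i+1][j], dp[i][j−1]):
dp[1][14] = 6. A witness is uzjjzu at positions 3,8,10,11,13,14.

6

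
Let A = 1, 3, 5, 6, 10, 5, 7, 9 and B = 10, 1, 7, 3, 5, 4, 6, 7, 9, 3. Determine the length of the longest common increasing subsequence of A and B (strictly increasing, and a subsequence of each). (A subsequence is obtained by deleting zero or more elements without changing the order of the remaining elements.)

A longest common strictly increasing subsequence is 1, 3, 5, 6, 7, 9 (length 6); it appears in order in both A and B, and no longer such subsequence exists.

6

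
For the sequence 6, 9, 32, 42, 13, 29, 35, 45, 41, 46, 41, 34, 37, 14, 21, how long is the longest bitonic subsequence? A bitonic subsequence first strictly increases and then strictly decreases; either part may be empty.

10

One longest bitonic subsequence is 6, 9, 13, 29, 35, 45, 46, 41, 37, 21 (positions 1,2,5,6,7,8,10,11,13,15): it rises to 46 then falls. Length 10 is optimal.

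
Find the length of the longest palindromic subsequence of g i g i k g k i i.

7

Using dp[i][j] = 2 + dp[i+1][j−1] if the ends match, else max(dp[i+1][j], dp[i][j−1]):
dp[1][9] = 7. A witness is iikgkii at positions 2,4,5,6,7,8,9.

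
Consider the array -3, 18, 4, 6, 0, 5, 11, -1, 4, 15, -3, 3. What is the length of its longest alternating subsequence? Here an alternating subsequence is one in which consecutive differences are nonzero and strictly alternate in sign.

10

A longest alternating subsequence is -3, 18, 4, 6, 0, 5, -1, 4, -3, 3 (positions 1,2,3,4,5,6,8,9,11,12); its 9 consecutive differences strictly alternate in sign, and length 10 is optimal.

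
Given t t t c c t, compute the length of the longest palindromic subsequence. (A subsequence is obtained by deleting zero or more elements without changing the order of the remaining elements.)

Using dp[i][j] = 2 + dp[i+1][j−1] if the ends match, else max(dp[i+1][j], dp[i][j−1]):
dp[1][6] = 4. A witness is tcct at positions 1,4,5,6.

4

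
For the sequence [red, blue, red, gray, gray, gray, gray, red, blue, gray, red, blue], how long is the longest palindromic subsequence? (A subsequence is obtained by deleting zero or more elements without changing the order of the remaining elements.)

10

One longest palindromic subsequence is red blue red gray gray gray gray red blue red (positions 1,2,3,4,5,6,7,8,9,11); it reads the same forward and backward, and the interval DP gives dp[1][12] = 10.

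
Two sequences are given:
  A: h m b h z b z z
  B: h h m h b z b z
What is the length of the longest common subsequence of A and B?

A longest common subsequence is hmbzbz (length 6); the LCS DP confirms no longer common subsequence exists.

6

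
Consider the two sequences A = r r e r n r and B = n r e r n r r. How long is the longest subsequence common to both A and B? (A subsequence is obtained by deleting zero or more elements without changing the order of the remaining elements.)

A longest common subsequence is rernr (length 5); the LCS DP confirms no longer common subsequence exists.

5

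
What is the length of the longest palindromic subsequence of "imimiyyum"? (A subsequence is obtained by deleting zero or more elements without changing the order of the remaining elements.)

5

One longest palindromic subsequence is mimim (positions 2,3,4,5,9); it reads the same forward and backward, and the interval DP gives dp[1][9] = 5.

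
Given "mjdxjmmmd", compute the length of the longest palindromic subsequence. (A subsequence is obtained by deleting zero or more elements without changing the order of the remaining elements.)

5

Using dp[i][j] = 2 + dp[i+1][j−1] if the ends match, else max(dp[i+1][j], dp[i][j−1]):
dp[1][9] = 5. A witness is dmmmd at positions 3,6,7,8,9.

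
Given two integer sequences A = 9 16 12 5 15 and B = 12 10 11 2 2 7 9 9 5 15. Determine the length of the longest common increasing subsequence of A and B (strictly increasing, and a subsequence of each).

2

For each value that appears in both, track the longest common increasing run ending there.
The best achievable length is 2; one witness is 12, 15 (A-positions 3,5, B-positions 1,10).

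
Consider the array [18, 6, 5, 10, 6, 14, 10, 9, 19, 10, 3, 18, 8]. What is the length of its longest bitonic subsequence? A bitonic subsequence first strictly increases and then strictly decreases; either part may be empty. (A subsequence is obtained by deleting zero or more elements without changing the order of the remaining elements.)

One longest bitonic subsequence is 6, 10, 14, 10, 9, 8 (positions 2,4,6,7,8,13): it rises to 14 then falls. Length 6 is optimal.

6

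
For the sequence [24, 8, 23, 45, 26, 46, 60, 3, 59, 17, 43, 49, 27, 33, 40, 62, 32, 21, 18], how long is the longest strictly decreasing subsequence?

Let dp[i] be the longest decreasing subsequence ending at position i. Then dp = [1, 2, 2, 1, 2, 1, 1, 3, 2, 3, 3, 3, 4, 4, 4, 1, 5, 6, 7].
The maximum is 7; one witness is 60, 59, 43, 33, 32, 21, 18 at positions 7,9,11,14,17,18,19.

7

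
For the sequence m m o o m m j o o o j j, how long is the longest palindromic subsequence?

One longest palindromic subsequence is oommoo (positions 3,4,5,6,9,10); it reads the same forward and backward, and the interval DP gives dp[1][12] = 6.

6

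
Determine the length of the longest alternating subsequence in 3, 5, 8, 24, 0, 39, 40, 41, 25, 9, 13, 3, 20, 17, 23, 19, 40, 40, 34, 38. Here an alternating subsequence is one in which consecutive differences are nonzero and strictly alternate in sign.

Track the best alternating length ending on an up-step vs a down-step at each position: up/down = 1/1, 2/1, 2/1, 2/1, 1/3, 4/1, 4/1, 4/1, 4/5, 4/5, 6/5, 4/7, 8/5, 8/9, 10/5, 10/11, 12/5, 12/5, 12/13, 14/13.
The maximum over both is 14; one such subsequence is 3, 5, 0, 39, 9, 13, 3, 20, 17, 23, 19, 40, 34, 38.

14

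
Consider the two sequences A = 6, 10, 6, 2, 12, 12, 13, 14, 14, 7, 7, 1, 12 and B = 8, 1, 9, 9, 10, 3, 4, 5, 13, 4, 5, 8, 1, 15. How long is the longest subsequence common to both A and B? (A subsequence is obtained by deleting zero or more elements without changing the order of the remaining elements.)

3

Backtracking the LCS table gives one alignment: 10 (A2,B5) → 13 (A7,B9) → 1 (A12,B13).
So the longest common subsequence has length 3.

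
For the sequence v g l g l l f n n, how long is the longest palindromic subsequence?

One longest palindromic subsequence is lll (positions 3,5,6); it reads the same forward and backward, and the interval DP gives dp[1][9] = 3.

3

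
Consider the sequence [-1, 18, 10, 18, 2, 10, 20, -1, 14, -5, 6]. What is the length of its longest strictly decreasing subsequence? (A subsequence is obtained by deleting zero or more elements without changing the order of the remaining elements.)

Let dp[i] be the longest decreasing subsequence ending at position i. Then dp = [1, 1, 2, 1, 3, 2, 1, 4, 2, 5, 3].
The maximum is 5; one witness is 18, 10, 2, -1, -5 at positions 2,3,5,8,10.

5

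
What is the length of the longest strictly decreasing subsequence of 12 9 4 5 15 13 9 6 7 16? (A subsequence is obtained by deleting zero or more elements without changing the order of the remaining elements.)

4

One longest decreasing subsequence is 15, 13, 9, 6 (positions 5,6,7,8), of length 4; no longer one exists.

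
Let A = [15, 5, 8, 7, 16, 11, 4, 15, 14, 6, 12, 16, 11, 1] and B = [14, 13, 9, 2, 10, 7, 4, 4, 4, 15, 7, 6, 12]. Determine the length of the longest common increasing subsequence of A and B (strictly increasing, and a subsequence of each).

For each value that appears in both, track the longest common increasing run ending there.
The best achievable length is 3; one witness is 4, 6, 12 (A-positions 7,10,11, B-positions 7,12,13).

3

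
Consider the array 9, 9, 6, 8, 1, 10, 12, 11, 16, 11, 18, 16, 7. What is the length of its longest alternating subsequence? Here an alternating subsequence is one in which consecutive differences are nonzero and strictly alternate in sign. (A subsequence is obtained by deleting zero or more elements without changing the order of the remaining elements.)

Track the best alternating length ending on an up-step vs a down-step at each position: up/down = 1/1, 1/1, 1/2, 3/2, 1/4, 5/1, 5/1, 5/6, 7/1, 5/8, 9/1, 9/10, 5/10.
The maximum over both is 10; one such subsequence is 9, 6, 8, 1, 12, 11, 16, 11, 18, 16.

10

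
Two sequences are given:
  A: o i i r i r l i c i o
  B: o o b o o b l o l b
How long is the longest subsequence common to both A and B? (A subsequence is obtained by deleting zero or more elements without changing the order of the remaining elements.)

3

Backtracking the LCS table gives one alignment: o (A1,B5) → l (A7,B7) → o (A11,B8).
So the longest common subsequence has length 3.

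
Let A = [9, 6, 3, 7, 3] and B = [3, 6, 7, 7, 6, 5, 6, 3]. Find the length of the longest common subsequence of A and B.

3

A longest common subsequence is 6, 7, 3 (length 3); the LCS DP confirms no longer common subsequence exists.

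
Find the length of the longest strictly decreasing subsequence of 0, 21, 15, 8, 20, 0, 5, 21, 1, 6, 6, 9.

5

One longest decreasing subsequence is 21, 15, 8, 5, 1 (positions 2,3,4,7,9), of length 5; no longer one exists.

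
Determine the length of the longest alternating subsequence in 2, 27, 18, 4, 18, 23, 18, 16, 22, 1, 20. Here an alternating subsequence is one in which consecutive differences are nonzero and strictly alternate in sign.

Track the best alternating length ending on an up-step vs a down-step at each position: up/down = 1/1, 2/1, 2/3, 2/3, 4/3, 4/3, 4/5, 4/5, 6/5, 1/7, 8/7.
The maximum over both is 8; one such subsequence is 2, 27, 18, 23, 18, 22, 1, 20.

8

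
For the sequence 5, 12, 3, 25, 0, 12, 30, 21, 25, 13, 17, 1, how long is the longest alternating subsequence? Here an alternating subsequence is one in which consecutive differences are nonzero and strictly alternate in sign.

11

Track the best alternating length ending on an up-step vs a down-step at each position: up/down = 1/1, 2/1, 1/3, 4/1, 1/5, 6/5, 6/1, 6/7, 8/7, 6/9, 10/9, 6/11.
The maximum over both is 11; one such subsequence is 5, 12, 3, 25, 0, 30, 21, 25, 13, 17, 1.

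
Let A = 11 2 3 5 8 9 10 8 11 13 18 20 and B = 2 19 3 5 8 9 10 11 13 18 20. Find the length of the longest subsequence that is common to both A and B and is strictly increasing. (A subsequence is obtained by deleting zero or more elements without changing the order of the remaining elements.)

For each value that appears in both, track the longest common increasing run ending there.
The best achievable length is 10; one witness is 2, 3, 5, 8, 9, 10, 11, 13, 18, 20 (A-positions 2,3,4,5,6,7,9,10,11,12, B-positions 1,3,4,5,6,7,8,9,10,11).

10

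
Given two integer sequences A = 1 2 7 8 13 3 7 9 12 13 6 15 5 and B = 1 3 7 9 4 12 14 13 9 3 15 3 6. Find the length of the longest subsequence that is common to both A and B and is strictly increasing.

7

A longest common strictly increasing subsequence is 1, 3, 7, 9, 12, 13, 15 (length 7); it appears in order in both A and B, and no longer such subsequence exists.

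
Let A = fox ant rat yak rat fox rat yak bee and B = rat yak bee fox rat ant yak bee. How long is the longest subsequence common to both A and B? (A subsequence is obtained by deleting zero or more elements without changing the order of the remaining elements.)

6

Backtracking the LCS table gives one alignment: rat (A3,B1) → yak (A4,B2) → fox (A6,B4) → rat (A7,B5) → yak (A8,B7) → bee (A9,B8).
So the longest common subsequence has length 6.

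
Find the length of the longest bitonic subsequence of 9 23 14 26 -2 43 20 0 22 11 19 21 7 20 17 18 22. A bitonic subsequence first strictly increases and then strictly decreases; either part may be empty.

One longest bitonic subsequence is 9, 23, 26, 43, 22, 21, 20, 18 (positions 1,2,4,6,9,12,14,16): it rises to 43 then falls. Length 8 is optimal.

8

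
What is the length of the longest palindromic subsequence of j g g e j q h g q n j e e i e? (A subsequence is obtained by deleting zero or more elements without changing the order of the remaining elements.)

One longest palindromic subsequence is ejqgqje (positions 4,5,6,8,9,11,15); it reads the same forward and backward, and the interval DP gives dp[1][15] = 7.

7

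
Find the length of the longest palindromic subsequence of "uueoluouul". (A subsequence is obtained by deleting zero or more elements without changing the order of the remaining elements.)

Using dp[i][j] = 2 + dp[i+1][j−1] if the ends match, else max(dp[i+1][j], dp[i][j−1]):
dp[1][10] = 7. A witness is uuououu at positions 1,2,4,6,7,8,9.

7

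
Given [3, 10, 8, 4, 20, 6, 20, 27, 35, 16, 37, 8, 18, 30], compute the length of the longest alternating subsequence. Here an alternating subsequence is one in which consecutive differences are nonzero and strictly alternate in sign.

10

A longest alternating subsequence is 3, 10, 8, 20, 6, 20, 16, 37, 8, 18 (positions 1,2,3,5,6,7,10,11,12,13); its 9 consecutive differences strictly alternate in sign, and length 10 is optimal.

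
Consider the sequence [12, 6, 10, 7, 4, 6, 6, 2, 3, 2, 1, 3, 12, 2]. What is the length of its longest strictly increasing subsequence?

Let dp[i] be the longest increasing subsequence ending at position i. Then dp = [1, 1, 2, 2, 1, 2, 2, 1, 2, 1, 1, 2, 3, 2].
The maximum is 3; one witness is 6, 10, 12 at positions 2,3,13.

3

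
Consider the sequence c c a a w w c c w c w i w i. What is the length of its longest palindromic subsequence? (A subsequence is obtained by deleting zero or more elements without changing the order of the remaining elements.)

Using dp[i][j] = 2 + dp[i+1][j−1] if the ends match, else max(dp[i+1][j], dp[i][j−1]):
dp[1][14] = 7. A witness is wwcwcww at positions 5,6,7,9,10,11,13.

7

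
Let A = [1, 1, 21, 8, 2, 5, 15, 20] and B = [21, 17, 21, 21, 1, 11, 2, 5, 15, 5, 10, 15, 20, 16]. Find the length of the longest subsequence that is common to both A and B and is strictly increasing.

5

For each value that appears in both, track the longest common increasing run ending there.
The best achievable length is 5; one witness is 1, 2, 5, 15, 20 (A-positions 1,5,6,7,8, B-positions 5,7,8,9,13).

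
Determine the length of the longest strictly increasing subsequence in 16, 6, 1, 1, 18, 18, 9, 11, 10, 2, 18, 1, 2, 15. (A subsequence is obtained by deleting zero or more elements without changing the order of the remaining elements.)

4

One longest increasing subsequence is 6, 9, 11, 18 (positions 2,7,8,11), of length 4; no longer one exists.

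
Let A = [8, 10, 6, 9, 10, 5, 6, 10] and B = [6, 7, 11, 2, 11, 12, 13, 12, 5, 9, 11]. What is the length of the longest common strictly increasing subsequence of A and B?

A longest common strictly increasing subsequence is 6, 9 (length 2); it appears in order in both A and B, and no longer such subsequence exists.

2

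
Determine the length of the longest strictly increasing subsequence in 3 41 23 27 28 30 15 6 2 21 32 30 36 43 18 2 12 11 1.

Let dp[i] be the longest increasing subsequence ending at position i. Then dp = [1, 2, 2, 3, 4, 5, 2, 2, 1, 3, 6, 5, 7, 8, 3, 1, 3, 3, 1].
The maximum is 8; one witness is 3, 23, 27, 28, 30, 32, 36, 43 at positions 1,3,4,5,6,11,13,14.

8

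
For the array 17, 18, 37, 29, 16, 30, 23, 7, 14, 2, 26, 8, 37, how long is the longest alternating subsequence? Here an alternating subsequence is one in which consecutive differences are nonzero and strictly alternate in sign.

10

Track the best alternating length ending on an up-step vs a down-step at each position: up/down = 1/1, 2/1, 2/1, 2/3, 1/3, 4/3, 4/5, 1/5, 6/5, 1/7, 8/5, 8/9, 10/1.
The maximum over both is 10; one such subsequence is 17, 37, 29, 30, 7, 14, 2, 26, 8, 37.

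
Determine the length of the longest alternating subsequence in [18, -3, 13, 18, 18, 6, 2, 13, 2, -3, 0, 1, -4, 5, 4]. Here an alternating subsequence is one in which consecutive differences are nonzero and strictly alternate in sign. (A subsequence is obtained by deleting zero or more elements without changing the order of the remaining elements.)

Track the best alternating length ending on an up-step vs a down-step at each position: up/down = 1/1, 1/2, 3/2, 3/1, 3/1, 3/4, 3/4, 5/4, 3/6, 1/6, 7/6, 7/6, 1/8, 9/6, 9/10.
The maximum over both is 10; one such subsequence is 18, -3, 13, 6, 13, -3, 0, -4, 5, 4.

10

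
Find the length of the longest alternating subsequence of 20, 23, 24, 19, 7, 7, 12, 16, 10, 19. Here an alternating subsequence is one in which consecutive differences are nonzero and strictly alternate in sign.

Track the best alternating length ending on an up-step vs a down-step at each position: up/down = 1/1, 2/1, 2/1, 1/3, 1/3, 1/3, 4/3, 4/3, 4/5, 6/3.
The maximum over both is 6; one such subsequence is 20, 23, 7, 12, 10, 19.

6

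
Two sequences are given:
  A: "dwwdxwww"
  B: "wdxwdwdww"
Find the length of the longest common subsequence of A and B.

Backtracking the LCS table gives one alignment: d (A1,B2) → w (A2,B4) → w (A3,B6) → d (A4,B7) → w (A7,B8) → w (A8,B9).
So the longest common subsequence has length 6.

6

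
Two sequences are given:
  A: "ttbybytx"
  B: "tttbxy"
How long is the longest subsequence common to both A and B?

A longest common subsequence is ttby (length 4); the LCS DP confirms no longer common subsequence exists.

4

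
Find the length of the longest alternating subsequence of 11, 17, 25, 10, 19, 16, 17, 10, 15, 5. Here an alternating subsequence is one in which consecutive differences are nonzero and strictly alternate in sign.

9

Track the best alternating length ending on an up-step vs a down-step at each position: up/down = 1/1, 2/1, 2/1, 1/3, 4/3, 4/5, 6/5, 1/7, 8/7, 1/9.
The maximum over both is 9; one such subsequence is 11, 17, 10, 19, 16, 17, 10, 15, 5.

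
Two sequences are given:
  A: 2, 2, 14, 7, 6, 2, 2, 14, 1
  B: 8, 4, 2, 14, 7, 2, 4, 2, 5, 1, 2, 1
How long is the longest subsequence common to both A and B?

6

Backtracking the LCS table gives one alignment: 2 (A2,B3) → 14 (A3,B4) → 7 (A4,B5) → 2 (A6,B8) → 2 (A7,B11) → 1 (A9,B12).
So the longest common subsequence has length 6.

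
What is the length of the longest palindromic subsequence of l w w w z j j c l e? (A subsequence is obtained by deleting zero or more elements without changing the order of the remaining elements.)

5

Using dp[i][j] = 2 + dp[i+1][j−1] if the ends match, else max(dp[i+1][j], dp[i][j−1]):
dp[1][10] = 5. A witness is lwwwl at positions 1,2,3,4,9.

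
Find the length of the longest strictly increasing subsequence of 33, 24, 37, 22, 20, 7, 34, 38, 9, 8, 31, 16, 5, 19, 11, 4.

4

Scanning left to right, the best length ending at each element is: 33→1, 24→1, 37→2, 22→1, 20→1, 7→1, 34→2, 38→3, 9→2, 8→2, 31→3, 16→3, 5→1, 19→4, 11→3, 4→1.
So the longest increasing subsequence has length 4, e.g. 7, 9, 16, 19.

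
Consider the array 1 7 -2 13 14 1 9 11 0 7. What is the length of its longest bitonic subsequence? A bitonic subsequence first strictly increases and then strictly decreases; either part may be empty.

Let inc[i] be the LIS ending at i and dec[i] the longest strictly decreasing subsequence starting at i. inc = [1, 2, 1, 3, 4, 2, 3, 4, 2, 3], dec = [2, 3, 1, 3, 3, 2, 2, 2, 1, 1].
max_i inc[i]+dec[i]−1 = 6, with one witness 1, 7, 13, 14, 11, 7.

6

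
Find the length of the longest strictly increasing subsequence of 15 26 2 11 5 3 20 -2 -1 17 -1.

3

Let dp[i] be the longest increasing subsequence ending at position i. Then dp = [1, 2, 1, 2, 2, 2, 3, 1, 2, 3, 2].
The maximum is 3; one witness is 2, 11, 20 at positions 3,4,7.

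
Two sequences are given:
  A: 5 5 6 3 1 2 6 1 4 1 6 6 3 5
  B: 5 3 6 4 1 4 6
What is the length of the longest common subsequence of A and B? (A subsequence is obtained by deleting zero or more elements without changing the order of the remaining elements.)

6

A longest common subsequence is 5, 3, 6, 1, 4, 6 (length 6); the LCS DP confirms no longer common subsequence exists.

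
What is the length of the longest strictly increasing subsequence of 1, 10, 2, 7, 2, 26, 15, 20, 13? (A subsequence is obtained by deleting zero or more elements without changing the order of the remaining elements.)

One longest increasing subsequence is 1, 2, 7, 15, 20 (positions 1,3,4,7,8), of length 5; no longer one exists.

5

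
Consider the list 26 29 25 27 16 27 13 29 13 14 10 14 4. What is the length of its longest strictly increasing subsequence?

Let dp[i] be the longest increasing subsequence ending at position i. Then dp = [1, 2, 1, 2, 1, 2, 1, 3, 1, 2, 1, 2, 1].
The maximum is 3; one witness is 26, 27, 29 at positions 1,4,8.

3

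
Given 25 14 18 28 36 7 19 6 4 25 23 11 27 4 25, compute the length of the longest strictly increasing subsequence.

5

Let dp[i] be the longest increasing subsequence ending at position i. Then dp = [1, 1, 2, 3, 4, 1, 3, 1, 1, 4, 4, 2, 5, 1, 5].
The maximum is 5; one witness is 14, 18, 19, 25, 27 at positions 2,3,7,10,13.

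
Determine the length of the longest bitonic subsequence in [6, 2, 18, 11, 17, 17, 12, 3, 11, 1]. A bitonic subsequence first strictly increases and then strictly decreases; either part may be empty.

One longest bitonic subsequence is 6, 18, 17, 12, 11, 1 (positions 1,3,6,7,9,10): it rises to 18 then falls. Length 6 is optimal.

6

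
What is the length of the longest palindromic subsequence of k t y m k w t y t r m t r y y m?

7

One longest palindromic subsequence is myrtrym (positions 4,8,10,12,13,15,16); it reads the same forward and backward, and the interval DP gives dp[1][16] = 7.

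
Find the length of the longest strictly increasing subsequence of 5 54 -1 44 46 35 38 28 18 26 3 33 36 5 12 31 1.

Scanning left to right, the best length ending at each element is: 5→1, 54→2, -1→1, 44→2, 46→3, 35→2, 38→3, 28→2, 18→2, 26→3, 3→2, 33→4, 36→5, 5→3, 12→4, 31→5, 1→2.
So the longest increasing subsequence has length 5, e.g. 5, 18, 26, 33, 36.

5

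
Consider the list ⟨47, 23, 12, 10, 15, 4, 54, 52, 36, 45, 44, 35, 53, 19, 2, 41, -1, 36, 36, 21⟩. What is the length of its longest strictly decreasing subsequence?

8

Let dp[i] be the longest decreasing subsequence ending at position i. Then dp = [1, 2, 3, 4, 3, 5, 1, 2, 3, 3, 4, 5, 2, 6, 7, 5, 8, 6, 6, 7].
The maximum is 8; one witness is 54, 52, 45, 44, 35, 19, 2, -1 at positions 7,8,10,11,12,14,15,17.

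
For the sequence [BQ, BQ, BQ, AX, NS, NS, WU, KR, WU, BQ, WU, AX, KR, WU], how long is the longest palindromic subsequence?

7

One longest palindromic subsequence is WU KR WU BQ WU KR WU (positions 7,8,9,10,11,13,14); it reads the same forward and backward, and the interval DP gives dp[1][14] = 7.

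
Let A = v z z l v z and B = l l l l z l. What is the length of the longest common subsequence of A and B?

A longest common subsequence is zl (length 2); the LCS DP confirms no longer common subsequence exists.

2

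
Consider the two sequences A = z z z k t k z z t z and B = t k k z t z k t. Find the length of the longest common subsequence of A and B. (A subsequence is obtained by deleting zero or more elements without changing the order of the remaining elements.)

5

Backtracking the LCS table gives one alignment: k (A4,B2) → k (A6,B3) → z (A7,B4) → z (A8,B6) → t (A9,B8).
So the longest common subsequence has length 5.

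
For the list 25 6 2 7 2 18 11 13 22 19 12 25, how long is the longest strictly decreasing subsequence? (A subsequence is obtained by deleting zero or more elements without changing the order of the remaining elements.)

4

Scanning left to right, the best length ending at each element is: 25→1, 6→2, 2→3, 7→2, 2→3, 18→2, 11→3, 13→3, 22→2, 19→3, 12→4, 25→1.
So the longest decreasing subsequence has length 4, e.g. 25, 18, 13, 12.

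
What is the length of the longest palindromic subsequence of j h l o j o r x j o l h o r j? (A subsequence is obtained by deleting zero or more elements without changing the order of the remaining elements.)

Using dp[i][j] = 2 + dp[i+1][j−1] if the ends match, else max(dp[i+1][j], dp[i][j−1]):
dp[1][15] = 11. A witness is jhlojxjolhj at positions 1,2,3,4,5,8,9,10,11,12,15.

11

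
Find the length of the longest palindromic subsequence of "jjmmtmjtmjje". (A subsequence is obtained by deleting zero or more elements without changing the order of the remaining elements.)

9

Using dp[i][j] = 2 + dp[i+1][j−1] if the ends match, else max(dp[i+1][j], dp[i][j−1]):
dp[1][12] = 9. A witness is jjmtjtmjj at positions 1,2,3,5,7,8,9,10,11.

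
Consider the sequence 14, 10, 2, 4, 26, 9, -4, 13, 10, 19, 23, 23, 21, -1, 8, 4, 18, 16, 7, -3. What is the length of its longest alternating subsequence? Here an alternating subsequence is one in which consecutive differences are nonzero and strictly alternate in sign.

A longest alternating subsequence is 14, 10, 26, 9, 13, 10, 19, -1, 8, 4, 18, 16 (positions 1,2,5,6,8,9,10,14,15,16,17,18); its 11 consecutive differences strictly alternate in sign, and length 12 is optimal.

12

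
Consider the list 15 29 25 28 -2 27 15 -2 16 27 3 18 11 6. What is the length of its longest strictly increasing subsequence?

4

One longest increasing subsequence is -2, 15, 16, 27 (positions 5,7,9,10), of length 4; no longer one exists.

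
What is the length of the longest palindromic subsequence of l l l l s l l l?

7

Using dp[i][j] = 2 + dp[i+1][j−1] if the ends match, else max(dp[i+1][j], dp[i][j−1]):
dp[1][8] = 7. A witness is lllslll at positions 1,2,3,5,6,7,8.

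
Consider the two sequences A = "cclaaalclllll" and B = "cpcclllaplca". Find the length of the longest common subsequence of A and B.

7

A longest common subsequence is cccllll (length 7); the LCS DP confirms no longer common subsequence exists.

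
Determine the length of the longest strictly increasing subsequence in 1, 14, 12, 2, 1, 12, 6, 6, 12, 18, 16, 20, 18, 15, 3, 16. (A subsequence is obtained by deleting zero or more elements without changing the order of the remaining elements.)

6

Scanning left to right, the best length ending at each element is: 1→1, 14→2, 12→2, 2→2, 1→1, 12→3, 6→3, 6→3, 12→4, 18→5, 16→5, 20→6, 18→6, 15→5, 3→3, 16→6.
So the longest increasing subsequence has length 6, e.g. 1, 2, 6, 12, 18, 20.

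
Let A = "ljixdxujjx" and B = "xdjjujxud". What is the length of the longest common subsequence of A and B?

5

Backtracking the LCS table gives one alignment: x (A4,B1) → d (A5,B2) → u (A7,B5) → j (A9,B6) → x (A10,B7).
So the longest common subsequence has length 5.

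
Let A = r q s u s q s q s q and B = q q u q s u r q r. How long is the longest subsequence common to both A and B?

5

Backtracking the LCS table gives one alignment: q (A2,B2) → u (A4,B3) → q (A6,B4) → s (A7,B5) → q (A8,B8).
So the longest common subsequence has length 5.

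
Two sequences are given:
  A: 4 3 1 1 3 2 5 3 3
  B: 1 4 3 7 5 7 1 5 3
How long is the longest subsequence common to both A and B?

5

A longest common subsequence is 4, 3, 1, 5, 3 (length 5); the LCS DP confirms no longer common subsequence exists.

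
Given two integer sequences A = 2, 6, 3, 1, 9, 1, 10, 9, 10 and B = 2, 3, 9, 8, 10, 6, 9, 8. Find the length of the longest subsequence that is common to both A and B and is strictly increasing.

4

A longest common strictly increasing subsequence is 2, 3, 9, 10 (length 4); it appears in order in both A and B, and no longer such subsequence exists.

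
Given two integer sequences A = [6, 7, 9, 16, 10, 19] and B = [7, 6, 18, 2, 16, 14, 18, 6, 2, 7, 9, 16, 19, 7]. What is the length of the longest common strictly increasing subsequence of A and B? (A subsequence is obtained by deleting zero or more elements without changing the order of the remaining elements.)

5

A longest common strictly increasing subsequence is 6, 7, 9, 16, 19 (length 5); it appears in order in both A and B, and no longer such subsequence exists.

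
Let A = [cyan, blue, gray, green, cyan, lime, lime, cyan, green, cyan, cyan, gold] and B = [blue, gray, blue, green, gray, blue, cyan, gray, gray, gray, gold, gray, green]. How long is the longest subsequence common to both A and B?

A longest common subsequence is blue, gray, green, cyan, green (length 5); the LCS DP confirms no longer common subsequence exists.

5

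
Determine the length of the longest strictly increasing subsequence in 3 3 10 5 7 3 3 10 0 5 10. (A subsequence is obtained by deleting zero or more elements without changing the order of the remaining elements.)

Let dp[i] be the longest increasing subsequence ending at position i. Then dp = [1, 1, 2, 2, 3, 1, 1, 4, 1, 2, 4].
The maximum is 4; one witness is 3, 5, 7, 10 at positions 1,4,5,8.

4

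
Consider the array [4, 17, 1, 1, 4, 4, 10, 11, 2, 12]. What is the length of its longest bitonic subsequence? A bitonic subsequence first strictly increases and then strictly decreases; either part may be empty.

5

One longest bitonic subsequence is 1, 4, 10, 11, 2 (positions 3,5,7,8,9): it rises to 11 then falls. Length 5 is optimal.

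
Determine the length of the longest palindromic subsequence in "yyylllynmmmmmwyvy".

Using dp[i][j] = 2 + dp[i+1][j−1] if the ends match, else max(dp[i+1][j], dp[i][j−1]):
dp[1][17] = 9. A witness is yymmmmmyy at positions 1,7,9,10,11,12,13,15,17.

9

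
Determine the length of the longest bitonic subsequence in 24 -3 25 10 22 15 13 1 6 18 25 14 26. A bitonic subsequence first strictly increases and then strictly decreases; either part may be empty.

6

Let inc[i] be the LIS ending at i and dec[i] the longest strictly decreasing subsequence starting at i. inc = [1, 1, 2, 2, 3, 3, 3, 2, 3, 4, 5, 4, 6], dec = [5, 1, 5, 2, 4, 3, 2, 1, 1, 2, 2, 1, 1].
max_i inc[i]+dec[i]−1 = 6, with one witness 24, 25, 22, 15, 13, 6.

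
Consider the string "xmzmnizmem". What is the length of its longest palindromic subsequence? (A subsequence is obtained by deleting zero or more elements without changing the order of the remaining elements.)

5

Using dp[i][j] = 2 + dp[i+1][j−1] if the ends match, else max(dp[i+1][j], dp[i][j−1]):
dp[1][10] = 5. A witness is mmzmm at positions 2,4,7,8,10.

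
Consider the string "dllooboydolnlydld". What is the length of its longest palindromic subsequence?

11

One longest palindromic subsequence is dllooboolld (positions 1,2,3,4,5,6,7,10,13,16,17); it reads the same forward and backward, and the interval DP gives dp[1][17] = 11.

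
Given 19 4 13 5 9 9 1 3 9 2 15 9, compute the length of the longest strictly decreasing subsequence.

One longest decreasing subsequence is 19, 13, 5, 3, 2 (positions 1,3,4,8,10), of length 5; no longer one exists.

5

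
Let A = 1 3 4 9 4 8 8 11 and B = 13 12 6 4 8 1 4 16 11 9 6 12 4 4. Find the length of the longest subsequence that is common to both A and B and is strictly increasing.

3

For each value that appears in both, track the longest common increasing run ending there.
The best achievable length is 3; one witness is 4, 8, 11 (A-positions 3,6,8, B-positions 4,5,9).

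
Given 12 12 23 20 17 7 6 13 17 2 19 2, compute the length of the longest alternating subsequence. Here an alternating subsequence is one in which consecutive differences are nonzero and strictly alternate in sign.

7

Track the best alternating length ending on an up-step vs a down-step at each position: up/down = 1/1, 1/1, 2/1, 2/3, 2/3, 1/3, 1/3, 4/3, 4/3, 1/5, 6/3, 1/7.
The maximum over both is 7; one such subsequence is 12, 23, 7, 13, 2, 19, 2.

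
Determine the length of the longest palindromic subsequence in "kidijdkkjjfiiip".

8

One longest palindromic subsequence is iijkkjii (positions 2,4,5,7,8,10,13,14); it reads the same forward and backward, and the interval DP gives dp[1][15] = 8.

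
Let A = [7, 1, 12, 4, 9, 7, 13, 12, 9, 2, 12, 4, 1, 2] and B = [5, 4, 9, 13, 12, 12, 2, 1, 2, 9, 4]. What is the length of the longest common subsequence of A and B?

7

Backtracking the LCS table gives one alignment: 4 (A4,B2) → 9 (A5,B3) → 13 (A7,B4) → 12 (A8,B6) → 2 (A10,B7) → 1 (A13,B8) → 2 (A14,B9).
So the longest common subsequence has length 7.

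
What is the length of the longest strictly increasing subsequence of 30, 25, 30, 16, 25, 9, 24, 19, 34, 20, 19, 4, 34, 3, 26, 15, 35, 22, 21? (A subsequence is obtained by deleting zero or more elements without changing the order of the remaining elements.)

One longest increasing subsequence is 16, 19, 20, 34, 35 (positions 4,8,10,13,17), of length 5; no longer one exists.

5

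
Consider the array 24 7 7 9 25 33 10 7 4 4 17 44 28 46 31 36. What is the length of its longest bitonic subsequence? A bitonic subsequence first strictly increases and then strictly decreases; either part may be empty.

7

Let inc[i] be the LIS ending at i and dec[i] the longest strictly decreasing subsequence starting at i. inc = [1, 1, 1, 2, 3, 4, 3, 1, 1, 1, 4, 5, 5, 6, 6, 7], dec = [4, 2, 2, 3, 4, 4, 3, 2, 1, 1, 1, 2, 1, 2, 1, 1].
max_i inc[i]+dec[i]−1 = 7, with one witness 7, 9, 25, 33, 10, 7, 4.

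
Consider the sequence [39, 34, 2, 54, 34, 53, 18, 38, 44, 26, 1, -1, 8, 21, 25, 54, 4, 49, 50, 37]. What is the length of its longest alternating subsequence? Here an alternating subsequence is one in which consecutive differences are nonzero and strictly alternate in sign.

Track the best alternating length ending on an up-step vs a down-step at each position: up/down = 1/1, 1/2, 1/2, 3/1, 3/4, 5/4, 3/6, 7/6, 7/6, 7/8, 1/8, 1/8, 9/8, 9/8, 9/8, 9/1, 9/10, 11/10, 11/10, 11/12.
The maximum over both is 12; one such subsequence is 39, 34, 54, 34, 53, 18, 38, 1, 8, 4, 49, 37.

12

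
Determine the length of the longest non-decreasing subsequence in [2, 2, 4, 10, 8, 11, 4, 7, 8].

6

Let dp[i] be the longest non-decreasing subsequence ending at position i. Then dp = [1, 2, 3, 4, 4, 5, 4, 5, 6].
The maximum is 6; one witness is 2, 2, 4, 4, 7, 8 at positions 1,2,3,7,8,9.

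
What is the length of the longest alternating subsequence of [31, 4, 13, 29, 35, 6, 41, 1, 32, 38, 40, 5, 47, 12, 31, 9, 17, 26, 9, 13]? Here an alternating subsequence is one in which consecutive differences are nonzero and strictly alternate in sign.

Track the best alternating length ending on an up-step vs a down-step at each position: up/down = 1/1, 1/2, 3/2, 3/2, 3/1, 3/4, 5/1, 1/6, 7/6, 7/6, 7/6, 7/8, 9/1, 9/10, 11/10, 9/12, 13/12, 13/12, 9/14, 15/14.
The maximum over both is 15; one such subsequence is 31, 4, 13, 6, 41, 1, 32, 5, 47, 12, 31, 9, 17, 9, 13.

15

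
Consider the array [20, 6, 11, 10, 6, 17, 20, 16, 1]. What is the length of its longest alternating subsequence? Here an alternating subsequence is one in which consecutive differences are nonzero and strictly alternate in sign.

A longest alternating subsequence is 20, 6, 11, 10, 17, 16 (positions 1,2,3,4,6,8); its 5 consecutive differences strictly alternate in sign, and length 6 is optimal.

6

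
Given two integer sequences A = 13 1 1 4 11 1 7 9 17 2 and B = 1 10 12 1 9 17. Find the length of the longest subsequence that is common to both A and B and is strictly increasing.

3

A longest common strictly increasing subsequence is 1, 9, 17 (length 3); it appears in order in both A and B, and no longer such subsequence exists.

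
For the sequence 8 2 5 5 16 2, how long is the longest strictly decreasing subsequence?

3

One longest decreasing subsequence is 8, 5, 2 (positions 1,3,6), of length 3; no longer one exists.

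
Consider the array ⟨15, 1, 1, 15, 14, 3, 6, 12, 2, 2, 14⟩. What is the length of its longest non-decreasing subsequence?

Scanning left to right, the best length ending at each element is: 15→1, 1→1, 1→2, 15→3, 14→3, 3→3, 6→4, 12→5, 2→3, 2→4, 14→6.
So the longest non-decreasing subsequence has length 6, e.g. 1, 1, 3, 6, 12, 14.

6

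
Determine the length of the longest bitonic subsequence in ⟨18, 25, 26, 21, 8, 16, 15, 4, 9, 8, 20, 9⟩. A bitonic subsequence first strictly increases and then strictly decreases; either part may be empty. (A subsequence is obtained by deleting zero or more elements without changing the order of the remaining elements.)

8

One longest bitonic subsequence is 18, 25, 26, 21, 16, 15, 9, 8 (positions 1,2,3,4,6,7,9,10): it rises to 26 then falls. Length 8 is optimal.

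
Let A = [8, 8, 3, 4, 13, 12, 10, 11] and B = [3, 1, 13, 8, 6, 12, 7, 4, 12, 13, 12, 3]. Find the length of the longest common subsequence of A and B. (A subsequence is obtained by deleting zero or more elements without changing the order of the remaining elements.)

Backtracking the LCS table gives one alignment: 8 (A1,B4) → 4 (A4,B8) → 13 (A5,B10) → 12 (A6,B11).
So the longest common subsequence has length 4.

4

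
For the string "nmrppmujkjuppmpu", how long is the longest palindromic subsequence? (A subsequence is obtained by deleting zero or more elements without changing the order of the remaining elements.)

One longest palindromic subsequence is mppujkjuppm (positions 2,4,5,7,8,9,10,11,12,13,14); it reads the same forward and backward, and the interval DP gives dp[1][16] = 11.

11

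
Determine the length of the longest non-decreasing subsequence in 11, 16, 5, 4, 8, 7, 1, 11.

Let dp[i] be the longest non-decreasing subsequence ending at position i. Then dp = [1, 2, 1, 1, 2, 2, 1, 3].
The maximum is 3; one witness is 5, 8, 11 at positions 3,5,8.

3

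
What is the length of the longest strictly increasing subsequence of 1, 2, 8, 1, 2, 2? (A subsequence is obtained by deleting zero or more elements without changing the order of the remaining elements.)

3

Scanning left to right, the best length ending at each element is: 1→1, 2→2, 8→3, 1→1, 2→2, 2→2.
So the longest increasing subsequence has length 3, e.g. 1, 2, 8.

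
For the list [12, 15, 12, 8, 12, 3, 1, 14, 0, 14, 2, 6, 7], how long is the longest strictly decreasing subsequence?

6

Let dp[i] be the longest decreasing subsequence ending at position i. Then dp = [1, 1, 2, 3, 2, 4, 5, 2, 6, 2, 5, 4, 4].
The maximum is 6; one witness is 15, 12, 8, 3, 1, 0 at positions 2,3,4,6,7,9.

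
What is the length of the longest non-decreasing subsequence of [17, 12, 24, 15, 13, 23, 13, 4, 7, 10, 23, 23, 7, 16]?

Let dp[i] be the longest non-decreasing subsequence ending at position i. Then dp = [1, 1, 2, 2, 2, 3, 3, 1, 2, 3, 4, 5, 3, 4].
The maximum is 5; one witness is 12, 15, 23, 23, 23 at positions 2,4,6,11,12.

5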